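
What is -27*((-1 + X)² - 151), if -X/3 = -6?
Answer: -3726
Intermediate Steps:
X = 18 (X = -3*(-6) = 18)
-27*((-1 + X)² - 151) = -27*((-1 + 18)² - 151) = -27*(17² - 151) = -27*(289 - 151) = -27*138 = -3726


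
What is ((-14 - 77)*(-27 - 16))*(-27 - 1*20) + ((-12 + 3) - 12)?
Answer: -183932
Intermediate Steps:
((-14 - 77)*(-27 - 16))*(-27 - 1*20) + ((-12 + 3) - 12) = (-91*(-43))*(-27 - 20) + (-9 - 12) = 3913*(-47) - 21 = -183911 - 21 = -183932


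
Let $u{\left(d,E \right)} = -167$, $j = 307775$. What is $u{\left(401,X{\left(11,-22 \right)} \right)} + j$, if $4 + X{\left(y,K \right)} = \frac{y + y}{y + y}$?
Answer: $307608$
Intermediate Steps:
$X{\left(y,K \right)} = -3$ ($X{\left(y,K \right)} = -4 + \frac{y + y}{y + y} = -4 + \frac{2 y}{2 y} = -4 + 2 y \frac{1}{2 y} = -4 + 1 = -3$)
$u{\left(401,X{\left(11,-22 \right)} \right)} + j = -167 + 307775 = 307608$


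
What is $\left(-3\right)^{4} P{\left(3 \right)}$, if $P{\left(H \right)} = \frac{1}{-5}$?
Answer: $- \frac{81}{5} \approx -16.2$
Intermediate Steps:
$P{\left(H \right)} = - \frac{1}{5}$
$\left(-3\right)^{4} P{\left(3 \right)} = \left(-3\right)^{4} \left(- \frac{1}{5}\right) = 81 \left(- \frac{1}{5}\right) = - \frac{81}{5}$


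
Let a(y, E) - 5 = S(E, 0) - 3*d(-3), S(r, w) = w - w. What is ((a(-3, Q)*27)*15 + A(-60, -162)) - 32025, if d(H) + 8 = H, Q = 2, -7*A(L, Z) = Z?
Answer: -116283/7 ≈ -16612.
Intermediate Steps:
A(L, Z) = -Z/7
S(r, w) = 0
d(H) = -8 + H
a(y, E) = 38 (a(y, E) = 5 + (0 - 3*(-8 - 3)) = 5 + (0 - 3*(-11)) = 5 + (0 + 33) = 5 + 33 = 38)
((a(-3, Q)*27)*15 + A(-60, -162)) - 32025 = ((38*27)*15 - 1/7*(-162)) - 32025 = (1026*15 + 162/7) - 32025 = (15390 + 162/7) - 32025 = 107892/7 - 32025 = -116283/7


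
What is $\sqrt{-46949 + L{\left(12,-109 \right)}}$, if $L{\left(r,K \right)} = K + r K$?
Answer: $3 i \sqrt{5374} \approx 219.92 i$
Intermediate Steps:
$L{\left(r,K \right)} = K + K r$
$\sqrt{-46949 + L{\left(12,-109 \right)}} = \sqrt{-46949 - 109 \left(1 + 12\right)} = \sqrt{-46949 - 1417} = \sqrt{-48366} = 3 i \sqrt{5374}$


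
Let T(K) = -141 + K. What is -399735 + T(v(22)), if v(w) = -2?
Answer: -399878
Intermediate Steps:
-399735 + T(v(22)) = -399735 + (-141 - 2) = -399735 - 143 = -399878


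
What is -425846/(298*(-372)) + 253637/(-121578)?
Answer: 1971360143/1123137564 ≈ 1.7552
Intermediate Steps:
-425846/(298*(-372)) + 253637/(-121578) = -425846/(-110856) + 253637*(-1/121578) = -425846*(-1/110856) - 253637/121578 = 212923/55428 - 253637/121578 = 1971360143/1123137564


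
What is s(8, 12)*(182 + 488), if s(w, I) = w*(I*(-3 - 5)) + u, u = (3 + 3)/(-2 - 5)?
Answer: -3605940/7 ≈ -5.1513e+5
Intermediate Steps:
u = -6/7 (u = 6/(-7) = 6*(-1/7) = -6/7 ≈ -0.85714)
s(w, I) = -6/7 - 8*I*w (s(w, I) = w*(I*(-3 - 5)) - 6/7 = w*(I*(-8)) - 6/7 = w*(-8*I) - 6/7 = -8*I*w - 6/7 = -6/7 - 8*I*w)
s(8, 12)*(182 + 488) = (-6/7 - 8*12*8)*(182 + 488) = (-6/7 - 768)*670 = -5382/7*670 = -3605940/7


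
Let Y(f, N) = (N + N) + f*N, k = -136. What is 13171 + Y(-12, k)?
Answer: 14531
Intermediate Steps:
Y(f, N) = 2*N + N*f
13171 + Y(-12, k) = 13171 - 136*(2 - 12) = 13171 - 136*(-10) = 13171 + 1360 = 14531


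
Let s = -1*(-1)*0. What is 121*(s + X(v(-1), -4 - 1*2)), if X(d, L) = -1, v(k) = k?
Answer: -121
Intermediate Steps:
s = 0 (s = 1*0 = 0)
121*(s + X(v(-1), -4 - 1*2)) = 121*(0 - 1) = 121*(-1) = -121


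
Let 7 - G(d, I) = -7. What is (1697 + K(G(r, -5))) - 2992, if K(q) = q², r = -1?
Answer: -1099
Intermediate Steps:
G(d, I) = 14 (G(d, I) = 7 - 1*(-7) = 7 + 7 = 14)
(1697 + K(G(r, -5))) - 2992 = (1697 + 14²) - 2992 = (1697 + 196) - 2992 = 1893 - 2992 = -1099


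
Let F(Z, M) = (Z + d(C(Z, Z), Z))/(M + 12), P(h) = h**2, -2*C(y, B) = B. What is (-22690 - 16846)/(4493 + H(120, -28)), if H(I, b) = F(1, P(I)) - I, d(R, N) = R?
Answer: -1139585664/126047353 ≈ -9.0409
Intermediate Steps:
C(y, B) = -B/2
F(Z, M) = Z/(2*(12 + M)) (F(Z, M) = (Z - Z/2)/(M + 12) = (Z/2)/(12 + M) = Z/(2*(12 + M)))
H(I, b) = 1/(2*(12 + I**2)) - I (H(I, b) = (1/2)*1/(12 + I**2) - I = 1/(2*(12 + I**2)) - I)
(-22690 - 16846)/(4493 + H(120, -28)) = (-22690 - 16846)/(4493 + (1/2 - 1*120*(12 + 120**2))/(12 + 120**2)) = -39536/(4493 + (1/2 - 1*120*(12 + 14400))/(12 + 14400)) = -39536/(4493 + (1/2 - 1*120*14412)/14412) = -39536/(4493 + (1/2 - 1729440)/14412) = -39536/(4493 + (1/14412)*(-3458879/2)) = -39536/(4493 - 3458879/28824) = -39536/126047353/28824 = -39536*28824/126047353 = -1139585664/126047353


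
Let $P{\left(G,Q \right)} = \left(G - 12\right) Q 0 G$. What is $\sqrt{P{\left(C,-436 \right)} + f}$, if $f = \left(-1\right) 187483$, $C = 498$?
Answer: $i \sqrt{187483} \approx 432.99 i$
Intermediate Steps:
$f = -187483$
$P{\left(G,Q \right)} = 0$ ($P{\left(G,Q \right)} = \left(-12 + G\right) 0 G = \left(-12 + G\right) 0 = 0$)
$\sqrt{P{\left(C,-436 \right)} + f} = \sqrt{0 - 187483} = \sqrt{-187483} = i \sqrt{187483}$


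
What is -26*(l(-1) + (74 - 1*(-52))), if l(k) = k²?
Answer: -3302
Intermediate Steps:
-26*(l(-1) + (74 - 1*(-52))) = -26*((-1)² + (74 - 1*(-52))) = -26*(1 + (74 + 52)) = -26*(1 + 126) = -26*127 = -3302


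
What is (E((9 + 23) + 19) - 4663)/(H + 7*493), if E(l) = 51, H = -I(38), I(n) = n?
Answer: -4612/3413 ≈ -1.3513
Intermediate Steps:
H = -38 (H = -1*38 = -38)
(E((9 + 23) + 19) - 4663)/(H + 7*493) = (51 - 4663)/(-38 + 7*493) = -4612/(-38 + 3451) = -4612/3413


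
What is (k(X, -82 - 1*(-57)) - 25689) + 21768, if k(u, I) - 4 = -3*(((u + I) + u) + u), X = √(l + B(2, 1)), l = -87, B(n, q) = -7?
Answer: -3842 - 9*I*√94 ≈ -3842.0 - 87.258*I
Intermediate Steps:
X = I*√94 (X = √(-87 - 7) = √(-94) = I*√94 ≈ 9.6954*I)
k(u, I) = 4 - 9*u - 3*I (k(u, I) = 4 - 3*(((u + I) + u) + u) = 4 - 3*(((I + u) + u) + u) = 4 - 3*((I + 2*u) + u) = 4 - 3*(I + 3*u) = 4 + (-9*u - 3*I) = 4 - 9*u - 3*I)
(k(X, -82 - 1*(-57)) - 25689) + 21768 = ((4 - 9*I*√94 - 3*(-82 - 1*(-57))) - 25689) + 21768 = ((4 - 9*I*√94 - 3*(-82 + 57)) - 25689) + 21768 = ((4 - 9*I*√94 - 3*(-25)) - 25689) + 21768 = ((4 - 9*I*√94 + 75) - 25689) + 21768 = ((79 - 9*I*√94) - 25689) + 21768 = (-25610 - 9*I*√94) + 21768 = -3842 - 9*I*√94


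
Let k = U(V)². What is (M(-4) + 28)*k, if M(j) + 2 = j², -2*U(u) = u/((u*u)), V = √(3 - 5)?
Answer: -21/4 ≈ -5.2500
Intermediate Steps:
V = I*√2 (V = √(-2) = I*√2 ≈ 1.4142*I)
U(u) = -1/(2*u) (U(u) = -u/(2*(u*u)) = -u/(2*(u²)) = -u/(2*u²) = -1/(2*u))
k = -⅛ (k = (-(-I*√2/2)/2)² = (-(-1)*I*√2/4)² = (I*√2/4)² = -⅛ ≈ -0.12500)
M(j) = -2 + j²
(M(-4) + 28)*k = ((-2 + (-4)²) + 28)*(-⅛) = ((-2 + 16) + 28)*(-⅛) = (14 + 28)*(-⅛) = 42*(-⅛) = -21/4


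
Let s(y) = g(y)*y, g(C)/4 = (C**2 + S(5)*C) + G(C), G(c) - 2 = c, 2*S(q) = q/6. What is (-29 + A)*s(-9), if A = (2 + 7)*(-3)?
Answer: 141624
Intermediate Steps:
S(q) = q/12 (S(q) = (q/6)/2 = q/12)
G(c) = 2 + c
g(C) = 8 + 4*C**2 + 17*C/3 (g(C) = 4*((C**2 + ((1/12)*5)*C) + (2 + C)) = 4*((C**2 + 5*C/12) + (2 + C)) = 4*(2 + C**2 + 17*C/12) = 8 + 4*C**2 + 17*C/3)
A = -27 (A = 9*(-3) = -27)
s(y) = y*(8 + 4*y**2 + 17*y/3) (s(y) = (8 + 4*y**2 + 17*y/3)*y = y*(8 + 4*y**2 + 17*y/3))
(-29 + A)*s(-9) = (-29 - 27)*((1/3)*(-9)*(24 + 12*(-9)**2 + 17*(-9))) = -56*(-9)*(24 + 12*81 - 153)/3 = -56*(-9)*(24 + 972 - 153)/3 = -56*(-9)*843/3 = -56*(-2529) = 141624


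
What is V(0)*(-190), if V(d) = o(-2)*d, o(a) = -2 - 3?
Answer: 0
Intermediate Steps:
o(a) = -5
V(d) = -5*d
V(0)*(-190) = -5*0*(-190) = 0*(-190) = 0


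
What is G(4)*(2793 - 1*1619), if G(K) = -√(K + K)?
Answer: -2348*√2 ≈ -3320.6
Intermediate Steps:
G(K) = -√2*√K (G(K) = -√(2*K) = -√2*√K)
G(4)*(2793 - 1*1619) = (-√2*√4)*(2793 - 1*1619) = (-1*√2*2)*(2793 - 1619) = -2*√2*1174 = -2348*√2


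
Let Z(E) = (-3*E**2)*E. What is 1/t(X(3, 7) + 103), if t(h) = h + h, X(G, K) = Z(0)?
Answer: 1/206 ≈ 0.0048544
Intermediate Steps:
Z(E) = -3*E**3
X(G, K) = 0 (X(G, K) = -3*0**3 = -3*0 = 0)
t(h) = 2*h
1/t(X(3, 7) + 103) = 1/(2*(0 + 103)) = 1/(2*103) = 1/206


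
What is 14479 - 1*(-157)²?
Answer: -10170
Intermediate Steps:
14479 - 1*(-157)² = 14479 - 1*24649 = 14479 - 24649 = -10170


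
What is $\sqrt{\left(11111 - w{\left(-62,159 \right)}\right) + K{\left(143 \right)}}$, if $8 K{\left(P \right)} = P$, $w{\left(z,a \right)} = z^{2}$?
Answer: $\frac{\sqrt{116558}}{4} \approx 85.351$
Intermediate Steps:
$K{\left(P \right)} = \frac{P}{8}$
$\sqrt{\left(11111 - w{\left(-62,159 \right)}\right) + K{\left(143 \right)}} = \sqrt{\left(11111 - \left(-62\right)^{2}\right) + \frac{1}{8} \cdot 143} = \sqrt{\left(11111 - 3844\right) + \frac{143}{8}} = \sqrt{7267 + \frac{143}{8}} = \sqrt{\frac{58279}{8}} = \frac{\sqrt{116558}}{4}$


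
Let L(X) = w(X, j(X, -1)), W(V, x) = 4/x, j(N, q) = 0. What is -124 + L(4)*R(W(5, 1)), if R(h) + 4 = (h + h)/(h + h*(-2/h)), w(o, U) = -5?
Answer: -124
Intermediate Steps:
L(X) = -5
R(h) = -4 + 2*h/(-2 + h) (R(h) = -4 + (h + h)/(h + h*(-2/h)) = -4 + (2*h)/(h - 2) = -4 + (2*h)/(-2 + h) = -4 + 2*h/(-2 + h))
-124 + L(4)*R(W(5, 1)) = -124 - 10*(4 - 4/1)/(-2 + 4/1) = -124 - 10*(4 - 4)/(-2 + 4*1) = -124 - 10*(4 - 1*4)/(-2 + 4) = -124 - 10*(4 - 4)/2 = -124 - 10*0/2 = -124 - 5*0 = -124 + 0 = -124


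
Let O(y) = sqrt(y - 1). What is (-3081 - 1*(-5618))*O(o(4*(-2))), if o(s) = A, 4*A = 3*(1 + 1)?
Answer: 2537*sqrt(2)/2 ≈ 1793.9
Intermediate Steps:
A = 3/2 (A = (3*(1 + 1))/4 = (3*2)/4 = (1/4)*6 = 3/2 ≈ 1.5000)
o(s) = 3/2
O(y) = sqrt(-1 + y)
(-3081 - 1*(-5618))*O(o(4*(-2))) = (-3081 - 1*(-5618))*sqrt(-1 + 3/2) = (-3081 + 5618)*sqrt(1/2) = 2537*(sqrt(2)/2) = 2537*sqrt(2)/2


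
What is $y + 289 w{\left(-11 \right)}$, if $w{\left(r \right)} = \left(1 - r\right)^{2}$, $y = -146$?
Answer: $41470$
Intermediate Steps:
$y + 289 w{\left(-11 \right)} = -146 + 289 \left(-1 - 11\right)^{2} = -146 + 289 \left(-12\right)^{2} = -146 + 289 \cdot 144 = -146 + 41616 = 41470$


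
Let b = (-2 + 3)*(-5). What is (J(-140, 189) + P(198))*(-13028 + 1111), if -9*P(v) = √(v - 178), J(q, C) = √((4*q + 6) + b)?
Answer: 23834*√5/9 - 11917*I*√559 ≈ 5921.6 - 2.8176e+5*I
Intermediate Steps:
b = -5 (b = 1*(-5) = -5)
J(q, C) = √(1 + 4*q) (J(q, C) = √((4*q + 6) - 5) = √((6 + 4*q) - 5) = √(1 + 4*q))
P(v) = -√(-178 + v)/9 (P(v) = -√(v - 178)/9 = -√(-178 + v)/9)
(J(-140, 189) + P(198))*(-13028 + 1111) = (√(1 + 4*(-140)) - √(-178 + 198)/9)*(-13028 + 1111) = (√(1 - 560) - 2*√5/9)*(-11917) = (√(-559) - 2*√5/9)*(-11917) = (I*√559 - 2*√5/9)*(-11917) = (-2*√5/9 + I*√559)*(-11917) = 23834*√5/9 - 11917*I*√559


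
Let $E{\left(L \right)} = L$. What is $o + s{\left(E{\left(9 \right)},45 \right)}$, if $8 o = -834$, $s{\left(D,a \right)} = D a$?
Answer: $\frac{1203}{4} \approx 300.75$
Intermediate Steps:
$o = - \frac{417}{4}$ ($o = \frac{1}{8} \left(-834\right) = - \frac{417}{4} \approx -104.25$)
$o + s{\left(E{\left(9 \right)},45 \right)} = - \frac{417}{4} + 9 \cdot 45 = - \frac{417}{4} + 405 = \frac{1203}{4}$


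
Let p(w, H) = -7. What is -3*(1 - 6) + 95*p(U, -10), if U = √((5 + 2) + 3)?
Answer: -650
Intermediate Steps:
U = √10 (U = √(7 + 3) = √10 ≈ 3.1623)
-3*(1 - 6) + 95*p(U, -10) = -3*(1 - 6) + 95*(-7) = -3*(-5) - 665 = 15 - 665 = -650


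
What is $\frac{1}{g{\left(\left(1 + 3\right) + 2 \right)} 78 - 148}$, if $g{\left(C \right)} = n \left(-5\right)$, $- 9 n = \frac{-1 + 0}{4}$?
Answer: $- \frac{6}{953} \approx -0.0062959$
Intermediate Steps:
$n = \frac{1}{36}$ ($n = - \frac{\left(-1 + 0\right) \frac{1}{4}}{9} = - \frac{\left(-1\right) \frac{1}{4}}{9} = \left(- \frac{1}{9}\right) \left(- \frac{1}{4}\right) = \frac{1}{36} \approx 0.027778$)
$g{\left(C \right)} = - \frac{5}{36}$ ($g{\left(C \right)} = \frac{1}{36} \left(-5\right) = - \frac{5}{36}$)
$\frac{1}{g{\left(\left(1 + 3\right) + 2 \right)} 78 - 148} = \frac{1}{\left(- \frac{5}{36}\right) 78 - 148} = \frac{1}{- \frac{65}{6} - 148} = \frac{1}{- \frac{953}{6}} = - \frac{6}{953}$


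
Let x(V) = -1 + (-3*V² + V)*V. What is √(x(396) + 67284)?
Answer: I*√186073309 ≈ 13641.0*I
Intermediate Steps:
x(V) = -1 + V*(V - 3*V²) (x(V) = -1 + (V - 3*V²)*V = -1 + V*(V - 3*V²))
√(x(396) + 67284) = √((-1 + 396² - 3*396³) + 67284) = √((-1 + 156816 - 3*62099136) + 67284) = √((-1 + 156816 - 186297408) + 67284) = √(-186140593 + 67284) = √(-186073309) = I*√186073309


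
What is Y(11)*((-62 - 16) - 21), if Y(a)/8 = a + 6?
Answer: -13464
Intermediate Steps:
Y(a) = 48 + 8*a (Y(a) = 8*(a + 6) = 8*(6 + a) = 48 + 8*a)
Y(11)*((-62 - 16) - 21) = (48 + 8*11)*((-62 - 16) - 21) = (48 + 88)*(-78 - 21) = 136*(-99) = -13464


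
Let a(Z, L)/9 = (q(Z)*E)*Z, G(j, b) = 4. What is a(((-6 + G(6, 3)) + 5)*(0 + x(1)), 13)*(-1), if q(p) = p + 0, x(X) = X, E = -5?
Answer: 405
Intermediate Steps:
q(p) = p
a(Z, L) = -45*Z² (a(Z, L) = 9*((Z*(-5))*Z) = 9*((-5*Z)*Z) = 9*(-5*Z²) = -45*Z²)
a(((-6 + G(6, 3)) + 5)*(0 + x(1)), 13)*(-1) = -45*(0 + 1)²*((-6 + 4) + 5)²*(-1) = -45*(-2 + 5)²*(-1) = -45*(3*1)²*(-1) = -45*3²*(-1) = -45*9*(-1) = -405*(-1) = 405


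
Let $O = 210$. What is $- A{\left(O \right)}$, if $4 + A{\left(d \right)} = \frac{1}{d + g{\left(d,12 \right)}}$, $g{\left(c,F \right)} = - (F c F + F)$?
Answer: $\frac{120169}{30042} \approx 4.0$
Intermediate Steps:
$g{\left(c,F \right)} = - F - c F^{2}$ ($g{\left(c,F \right)} = - (c F^{2} + F) = - (F + c F^{2}) = - F - c F^{2}$)
$A{\left(d \right)} = -4 + \frac{1}{-12 - 143 d}$ ($A{\left(d \right)} = -4 + \frac{1}{d - 12 \left(1 + 12 d\right)} = -4 + \frac{1}{d - \left(12 + 144 d\right)} = -4 + \frac{1}{-12 - 143 d}$)
$- A{\left(O \right)} = - \frac{-49 - 120120}{12 + 143 \cdot 210} = - \frac{-49 - 120120}{12 + 30030} = - \frac{-120169}{30042} = \left(-1\right) \left(- \frac{120169}{30042}\right) = \frac{120169}{30042}$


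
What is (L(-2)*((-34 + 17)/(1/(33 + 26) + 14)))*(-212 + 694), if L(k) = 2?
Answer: -966892/827 ≈ -1169.2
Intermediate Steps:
(L(-2)*((-34 + 17)/(1/(33 + 26) + 14)))*(-212 + 694) = (2*((-34 + 17)/(1/(33 + 26) + 14)))*(-212 + 694) = (2*(-17/(1/59 + 14)))*482 = (2*(-17/827/59))*482 = (2*(-17*59/827))*482 = (2*(-1003/827))*482 = -2006/827*482 = -966892/827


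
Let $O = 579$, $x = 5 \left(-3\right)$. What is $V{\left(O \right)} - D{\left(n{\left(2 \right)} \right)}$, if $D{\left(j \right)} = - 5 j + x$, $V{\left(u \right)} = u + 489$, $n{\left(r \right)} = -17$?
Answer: $998$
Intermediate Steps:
$x = -15$
$V{\left(u \right)} = 489 + u$
$D{\left(j \right)} = -15 - 5 j$ ($D{\left(j \right)} = - 5 j - 15 = -15 - 5 j$)
$V{\left(O \right)} - D{\left(n{\left(2 \right)} \right)} = \left(489 + 579\right) - \left(-15 - -85\right) = 1068 - \left(-15 + 85\right) = 1068 - 70 = 998$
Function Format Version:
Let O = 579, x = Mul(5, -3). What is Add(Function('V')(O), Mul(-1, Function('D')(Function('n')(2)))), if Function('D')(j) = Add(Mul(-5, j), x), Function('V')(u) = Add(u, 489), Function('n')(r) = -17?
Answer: 998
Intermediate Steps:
x = -15
Function('V')(u) = Add(489, u)
Function('D')(j) = Add(-15, Mul(-5, j)) (Function('D')(j) = Add(Mul(-5, j), -15) = Add(-15, Mul(-5, j)))
Add(Function('V')(O), Mul(-1, Function('D')(Function('n')(2)))) = Add(Add(489, 579), Mul(-1, Add(-15, Mul(-5, -17)))) = Add(1068, Mul(-1, Add(-15, 85))) = Add(1068, Mul(-1, 70)) = Add(1068, -70) = 998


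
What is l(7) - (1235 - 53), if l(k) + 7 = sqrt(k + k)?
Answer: -1189 + sqrt(14) ≈ -1185.3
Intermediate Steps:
l(k) = -7 + sqrt(2)*sqrt(k) (l(k) = -7 + sqrt(k + k) = -7 + sqrt(2*k) = -7 + sqrt(2)*sqrt(k))
l(7) - (1235 - 53) = (-7 + sqrt(2)*sqrt(7)) - (1235 - 53) = (-7 + sqrt(14)) - 1*1182 = (-7 + sqrt(14)) - 1182 = -1189 + sqrt(14)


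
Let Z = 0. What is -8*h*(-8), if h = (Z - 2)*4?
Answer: -512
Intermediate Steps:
h = -8 (h = (0 - 2)*4 = -2*4 = -8)
-8*h*(-8) = -8*(-8)*(-8) = 64*(-8) = -512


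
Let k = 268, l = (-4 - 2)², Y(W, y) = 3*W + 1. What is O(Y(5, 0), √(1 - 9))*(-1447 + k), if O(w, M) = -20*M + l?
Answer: -42444 + 47160*I*√2 ≈ -42444.0 + 66694.0*I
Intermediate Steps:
Y(W, y) = 1 + 3*W
l = 36 (l = (-6)² = 36)
O(w, M) = 36 - 20*M (O(w, M) = -20*M + 36 = 36 - 20*M)
O(Y(5, 0), √(1 - 9))*(-1447 + k) = (36 - 20*√(1 - 9))*(-1447 + 268) = (36 - 40*I*√2)*(-1179) = -42444 + 47160*I*√2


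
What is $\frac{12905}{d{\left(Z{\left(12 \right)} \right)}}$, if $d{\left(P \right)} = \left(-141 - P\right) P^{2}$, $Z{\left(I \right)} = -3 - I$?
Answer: $- \frac{2581}{5670} \approx -0.4552$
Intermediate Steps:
$d{\left(P \right)} = P^{2} \left(-141 - P\right)$
$\frac{12905}{d{\left(Z{\left(12 \right)} \right)}} = \frac{12905}{\left(-3 - 12\right)^{2} \left(-141 - \left(-3 - 12\right)\right)} = \frac{12905}{\left(-15\right)^{2} \left(-141 - -15\right)} = \frac{12905}{225 \left(-141 + 15\right)} = \frac{12905}{225 \left(-126\right)} = \frac{12905}{-28350} = 12905 \left(- \frac{1}{28350}\right) = - \frac{2581}{5670}$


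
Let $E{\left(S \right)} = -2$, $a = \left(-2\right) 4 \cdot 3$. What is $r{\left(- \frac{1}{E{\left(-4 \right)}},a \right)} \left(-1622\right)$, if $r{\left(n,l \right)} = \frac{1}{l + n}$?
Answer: $\frac{3244}{47} \approx 69.021$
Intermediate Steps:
$a = -24$ ($a = \left(-8\right) 3 = -24$)
$r{\left(- \frac{1}{E{\left(-4 \right)}},a \right)} \left(-1622\right) = \frac{1}{-24 - \frac{1}{-2}} \left(-1622\right) = \frac{1}{-24 - - \frac{1}{2}} \left(-1622\right) = \frac{1}{-24 + \frac{1}{2}} \left(-1622\right) = \frac{1}{- \frac{47}{2}} \left(-1622\right) = \left(- \frac{2}{47}\right) \left(-1622\right) = \frac{3244}{47}$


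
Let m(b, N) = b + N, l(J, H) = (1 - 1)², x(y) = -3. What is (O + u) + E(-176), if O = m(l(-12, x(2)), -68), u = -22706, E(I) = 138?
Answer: -22636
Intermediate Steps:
l(J, H) = 0 (l(J, H) = 0² = 0)
m(b, N) = N + b
O = -68 (O = -68 + 0 = -68)
(O + u) + E(-176) = (-68 - 22706) + 138 = -22774 + 138 = -22636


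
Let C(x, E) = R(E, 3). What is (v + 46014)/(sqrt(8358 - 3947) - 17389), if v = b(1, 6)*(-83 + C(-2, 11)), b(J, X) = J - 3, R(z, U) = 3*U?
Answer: -401355509/151186455 - 23081*sqrt(4411)/151186455 ≈ -2.6648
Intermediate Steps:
b(J, X) = -3 + J
C(x, E) = 9 (C(x, E) = 3*3 = 9)
v = 148 (v = (-3 + 1)*(-83 + 9) = -2*(-74) = 148)
(v + 46014)/(sqrt(8358 - 3947) - 17389) = (148 + 46014)/(sqrt(8358 - 3947) - 17389) = 46162/(sqrt(4411) - 17389) = 46162/(-17389 + sqrt(4411))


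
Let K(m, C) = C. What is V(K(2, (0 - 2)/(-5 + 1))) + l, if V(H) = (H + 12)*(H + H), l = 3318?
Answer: 6661/2 ≈ 3330.5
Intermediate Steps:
V(H) = 2*H*(12 + H) (V(H) = (12 + H)*(2*H) = 2*H*(12 + H))
V(K(2, (0 - 2)/(-5 + 1))) + l = 2*((0 - 2)/(-5 + 1))*(12 + (0 - 2)/(-5 + 1)) + 3318 = 2*(-2/(-4))*(12 - 2/(-4)) + 3318 = 2*(-2*(-1/4))*(12 - 2*(-1/4)) + 3318 = 2*(1/2)*(12 + 1/2) + 3318 = 2*(1/2)*(25/2) + 3318 = 25/2 + 3318 = 6661/2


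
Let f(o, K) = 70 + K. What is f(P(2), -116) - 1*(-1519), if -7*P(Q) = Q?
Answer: 1473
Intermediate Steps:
P(Q) = -Q/7
f(P(2), -116) - 1*(-1519) = (70 - 116) - 1*(-1519) = -46 + 1519 = 1473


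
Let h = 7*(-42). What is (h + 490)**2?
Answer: 38416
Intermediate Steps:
h = -294
(h + 490)**2 = (-294 + 490)**2 = 196**2 = 38416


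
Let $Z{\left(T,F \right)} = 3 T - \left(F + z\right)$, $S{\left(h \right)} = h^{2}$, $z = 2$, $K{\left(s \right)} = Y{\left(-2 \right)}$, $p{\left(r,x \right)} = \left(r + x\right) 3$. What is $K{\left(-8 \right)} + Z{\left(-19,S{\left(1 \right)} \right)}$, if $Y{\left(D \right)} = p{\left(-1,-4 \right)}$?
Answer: $-75$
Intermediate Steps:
$p{\left(r,x \right)} = 3 r + 3 x$
$Y{\left(D \right)} = -15$ ($Y{\left(D \right)} = 3 \left(-1\right) + 3 \left(-4\right) = -3 - 12 = -15$)
$K{\left(s \right)} = -15$
$Z{\left(T,F \right)} = -2 - F + 3 T$ ($Z{\left(T,F \right)} = 3 T - \left(2 + F\right) = -2 - F + 3 T$)
$K{\left(-8 \right)} + Z{\left(-19,S{\left(1 \right)} \right)} = -15 - 60 = -75$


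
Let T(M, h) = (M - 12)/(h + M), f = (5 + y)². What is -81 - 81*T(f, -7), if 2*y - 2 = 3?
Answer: -30294/197 ≈ -153.78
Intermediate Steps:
y = 5/2 (y = 1 + (½)*3 = 1 + 3/2 = 5/2 ≈ 2.5000)
f = 225/4 (f = (5 + 5/2)² = (15/2)² = 225/4 ≈ 56.250)
T(M, h) = (-12 + M)/(M + h)
-81 - 81*T(f, -7) = -81 - 81*(-12 + 225/4)/(225/4 - 7) = -81 - 81*177/(197/4*4) = -81 - 324*177/(197*4) = -81 - 81*177/197 = -81 - 14337/197 = -30294/197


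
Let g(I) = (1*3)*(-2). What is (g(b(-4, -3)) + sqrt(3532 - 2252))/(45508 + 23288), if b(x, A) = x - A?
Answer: -1/11466 + 4*sqrt(5)/17199 ≈ 0.00043283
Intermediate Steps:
g(I) = -6 (g(I) = 3*(-2) = -6)
(g(b(-4, -3)) + sqrt(3532 - 2252))/(45508 + 23288) = (-6 + sqrt(3532 - 2252))/(45508 + 23288) = (-6 + sqrt(1280))/68796 = (-6 + 16*sqrt(5))*(1/68796) = -1/11466 + 4*sqrt(5)/17199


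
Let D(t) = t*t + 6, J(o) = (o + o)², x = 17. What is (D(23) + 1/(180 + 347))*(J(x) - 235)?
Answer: 259672266/527 ≈ 4.9274e+5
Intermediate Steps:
J(o) = 4*o² (J(o) = (2*o)² = 4*o²)
D(t) = 6 + t² (D(t) = t² + 6 = 6 + t²)
(D(23) + 1/(180 + 347))*(J(x) - 235) = ((6 + 23²) + 1/(180 + 347))*(4*17² - 235) = ((6 + 529) + 1/527)*(4*289 - 235) = (535 + 1/527)*(1156 - 235) = (281946/527)*921 = 259672266/527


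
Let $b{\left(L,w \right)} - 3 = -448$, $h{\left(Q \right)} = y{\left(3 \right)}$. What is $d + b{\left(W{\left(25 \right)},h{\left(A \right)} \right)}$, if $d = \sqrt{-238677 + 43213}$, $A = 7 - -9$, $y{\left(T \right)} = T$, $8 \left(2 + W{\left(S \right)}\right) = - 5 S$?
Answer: $-445 + 2 i \sqrt{48866} \approx -445.0 + 442.11 i$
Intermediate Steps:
$W{\left(S \right)} = -2 - \frac{5 S}{8}$ ($W{\left(S \right)} = -2 + \frac{\left(-5\right) S}{8} = -2 - \frac{5 S}{8}$)
$A = 16$ ($A = 7 + 9 = 16$)
$h{\left(Q \right)} = 3$
$b{\left(L,w \right)} = -445$ ($b{\left(L,w \right)} = 3 - 448 = -445$)
$d = 2 i \sqrt{48866}$ ($d = \sqrt{-195464} = 2 i \sqrt{48866} \approx 442.11 i$)
$d + b{\left(W{\left(25 \right)},h{\left(A \right)} \right)} = 2 i \sqrt{48866} - 445 = -445 + 2 i \sqrt{48866}$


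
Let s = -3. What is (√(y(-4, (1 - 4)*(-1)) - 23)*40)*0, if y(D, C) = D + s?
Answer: 0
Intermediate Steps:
y(D, C) = -3 + D (y(D, C) = D - 3 = -3 + D)
(√(y(-4, (1 - 4)*(-1)) - 23)*40)*0 = (√((-3 - 4) - 23)*40)*0 = (√(-7 - 23)*40)*0 = (√(-30)*40)*0 = ((I*√30)*40)*0 = (40*I*√30)*0 = 0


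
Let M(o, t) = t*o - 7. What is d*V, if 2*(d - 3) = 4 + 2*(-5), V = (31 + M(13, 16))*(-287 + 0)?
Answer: 0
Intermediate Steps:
M(o, t) = -7 + o*t (M(o, t) = o*t - 7 = -7 + o*t)
V = -66584 (V = (31 + (-7 + 13*16))*(-287 + 0) = (31 + (-7 + 208))*(-287) = (31 + 201)*(-287) = 232*(-287) = -66584)
d = 0 (d = 3 + (4 + 2*(-5))/2 = 3 + (4 - 10)/2 = 3 + (1/2)*(-6) = 3 - 3 = 0)
d*V = 0*(-66584) = 0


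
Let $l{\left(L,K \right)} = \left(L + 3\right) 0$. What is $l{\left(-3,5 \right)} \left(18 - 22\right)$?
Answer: $0$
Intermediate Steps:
$l{\left(L,K \right)} = 0$ ($l{\left(L,K \right)} = \left(3 + L\right) 0 = 0$)
$l{\left(-3,5 \right)} \left(18 - 22\right) = 0 \left(18 - 22\right) = 0 \left(-4\right) = 0$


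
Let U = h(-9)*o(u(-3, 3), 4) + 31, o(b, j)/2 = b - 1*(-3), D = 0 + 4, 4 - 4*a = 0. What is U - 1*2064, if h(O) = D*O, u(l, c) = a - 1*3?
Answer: -2105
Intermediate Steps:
a = 1 (a = 1 - 1/4*0 = 1 + 0 = 1)
D = 4
u(l, c) = -2 (u(l, c) = 1 - 1*3 = 1 - 3 = -2)
o(b, j) = 6 + 2*b (o(b, j) = 2*(b - 1*(-3)) = 2*(b + 3) = 2*(3 + b) = 6 + 2*b)
h(O) = 4*O
U = -41 (U = (4*(-9))*(6 + 2*(-2)) + 31 = -36*(6 - 4) + 31 = -36*2 + 31 = -72 + 31 = -41)
U - 1*2064 = -41 - 1*2064 = -41 - 2064 = -2105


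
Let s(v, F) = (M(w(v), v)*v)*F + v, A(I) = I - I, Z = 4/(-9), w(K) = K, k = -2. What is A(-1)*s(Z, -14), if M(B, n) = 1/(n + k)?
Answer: 0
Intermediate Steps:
M(B, n) = 1/(-2 + n) (M(B, n) = 1/(n - 2) = 1/(-2 + n))
Z = -4/9 (Z = 4*(-⅑) = -4/9 ≈ -0.44444)
A(I) = 0
s(v, F) = v + F*v/(-2 + v) (s(v, F) = (v/(-2 + v))*F + v = F*v/(-2 + v) + v = v + F*v/(-2 + v))
A(-1)*s(Z, -14) = 0*(-4*(-2 - 14 - 4/9)/(9*(-2 - 4/9))) = 0*(-4/9*(-148/9)/(-22/9)) = 0*(-4/9*(-9/22)*(-148/9)) = 0*(-296/99) = 0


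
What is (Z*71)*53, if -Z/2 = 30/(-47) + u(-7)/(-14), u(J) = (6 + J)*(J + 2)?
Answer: 2464765/329 ≈ 7491.7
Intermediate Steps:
u(J) = (2 + J)*(6 + J) (u(J) = (6 + J)*(2 + J) = (2 + J)*(6 + J))
Z = 655/329 (Z = -2*(30/(-47) + (12 + (-7)² + 8*(-7))/(-14)) = -2*(30*(-1/47) + (12 + 49 - 56)*(-1/14)) = -2*(-30/47 + 5*(-1/14)) = -2*(-30/47 - 5/14) = -2*(-655/658) = 655/329 ≈ 1.9909)
(Z*71)*53 = ((655/329)*71)*53 = (46505/329)*53 = 2464765/329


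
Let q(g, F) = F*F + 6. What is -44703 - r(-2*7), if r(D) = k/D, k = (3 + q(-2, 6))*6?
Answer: -312786/7 ≈ -44684.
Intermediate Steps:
q(g, F) = 6 + F² (q(g, F) = F² + 6 = 6 + F²)
k = 270 (k = (3 + (6 + 6²))*6 = (3 + (6 + 36))*6 = (3 + 42)*6 = 45*6 = 270)
r(D) = 270/D
-44703 - r(-2*7) = -44703 - 270/((-2*7)) = -44703 - 270/(-14) = -44703 - 270*(-1)/14 = -44703 - 1*(-135/7) = -44703 + 135/7 = -312786/7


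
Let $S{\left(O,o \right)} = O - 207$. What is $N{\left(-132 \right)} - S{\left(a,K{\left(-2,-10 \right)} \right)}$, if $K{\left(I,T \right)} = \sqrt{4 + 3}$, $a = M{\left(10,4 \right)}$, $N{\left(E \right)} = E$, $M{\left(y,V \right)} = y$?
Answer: $65$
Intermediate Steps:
$a = 10$
$K{\left(I,T \right)} = \sqrt{7}$
$S{\left(O,o \right)} = -207 + O$
$N{\left(-132 \right)} - S{\left(a,K{\left(-2,-10 \right)} \right)} = -132 - \left(-207 + 10\right) = -132 - -197 = -132 + 197 = 65$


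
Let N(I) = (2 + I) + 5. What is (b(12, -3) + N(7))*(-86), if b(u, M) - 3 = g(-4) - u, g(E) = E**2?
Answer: -1806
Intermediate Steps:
N(I) = 7 + I
b(u, M) = 19 - u (b(u, M) = 3 + ((-4)**2 - u) = 3 + (16 - u) = 19 - u)
(b(12, -3) + N(7))*(-86) = ((19 - 1*12) + (7 + 7))*(-86) = ((19 - 12) + 14)*(-86) = (7 + 14)*(-86) = 21*(-86) = -1806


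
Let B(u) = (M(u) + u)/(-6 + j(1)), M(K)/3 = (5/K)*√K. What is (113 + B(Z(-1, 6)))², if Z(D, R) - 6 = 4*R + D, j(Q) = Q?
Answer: 8331809/725 - 3216*√29/145 ≈ 11373.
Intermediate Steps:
M(K) = 15/√K (M(K) = 3*((5/K)*√K) = 3*(5/√K) = 15/√K)
Z(D, R) = 6 + D + 4*R (Z(D, R) = 6 + (4*R + D) = 6 + (D + 4*R) = 6 + D + 4*R)
B(u) = -3/√u - u/5 (B(u) = (15/√u + u)/(-6 + 1) = (u + 15/√u)/(-5) = (u + 15/√u)*(-⅕) = -3/√u - u/5)
(113 + B(Z(-1, 6)))² = (113 + (-3/√(6 - 1 + 4*6) - (6 - 1 + 4*6)/5))² = (113 + (-3/√(6 - 1 + 24) - (6 - 1 + 24)/5))² = (113 + (-3*√29/29 - ⅕*29))² = (113 + (-3*√29/29 - 29/5))² = (113 + (-29/5 - 3*√29/29))² = (536/5 - 3*√29/29)²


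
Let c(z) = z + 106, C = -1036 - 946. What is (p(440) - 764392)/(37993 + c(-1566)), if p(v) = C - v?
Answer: -766814/36533 ≈ -20.990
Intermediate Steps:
C = -1982
c(z) = 106 + z
p(v) = -1982 - v
(p(440) - 764392)/(37993 + c(-1566)) = ((-1982 - 1*440) - 764392)/(37993 + (106 - 1566)) = ((-1982 - 440) - 764392)/(37993 - 1460) = (-2422 - 764392)/36533 = -766814*1/36533 = -766814/36533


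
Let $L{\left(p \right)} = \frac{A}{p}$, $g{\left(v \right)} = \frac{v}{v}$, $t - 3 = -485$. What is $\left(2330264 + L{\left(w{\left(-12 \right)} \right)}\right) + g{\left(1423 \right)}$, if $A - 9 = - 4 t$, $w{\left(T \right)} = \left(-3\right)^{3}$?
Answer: $\frac{62915218}{27} \approx 2.3302 \cdot 10^{6}$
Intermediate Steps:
$w{\left(T \right)} = -27$
$t = -482$ ($t = 3 - 485 = -482$)
$A = 1937$ ($A = 9 - -1928 = 9 + 1928 = 1937$)
$g{\left(v \right)} = 1$
$L{\left(p \right)} = \frac{1937}{p}$
$\left(2330264 + L{\left(w{\left(-12 \right)} \right)}\right) + g{\left(1423 \right)} = \left(2330264 + \frac{1937}{-27}\right) + 1 = \left(2330264 + 1937 \left(- \frac{1}{27}\right)\right) + 1 = \left(2330264 - \frac{1937}{27}\right) + 1 = \frac{62915191}{27} + 1 = \frac{62915218}{27}$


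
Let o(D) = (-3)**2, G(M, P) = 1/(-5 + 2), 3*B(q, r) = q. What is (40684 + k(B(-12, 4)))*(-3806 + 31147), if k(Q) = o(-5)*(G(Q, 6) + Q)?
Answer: 1111274945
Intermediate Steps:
B(q, r) = q/3
G(M, P) = -1/3 (G(M, P) = 1/(-3) = -1/3)
o(D) = 9
k(Q) = -3 + 9*Q (k(Q) = 9*(-1/3 + Q) = -3 + 9*Q)
(40684 + k(B(-12, 4)))*(-3806 + 31147) = (40684 + (-3 + 9*((1/3)*(-12))))*(-3806 + 31147) = (40684 + (-3 + 9*(-4)))*27341 = (40684 + (-3 - 36))*27341 = (40684 - 39)*27341 = 40645*27341 = 1111274945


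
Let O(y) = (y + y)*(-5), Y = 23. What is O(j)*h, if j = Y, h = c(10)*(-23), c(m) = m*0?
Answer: 0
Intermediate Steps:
c(m) = 0
h = 0 (h = 0*(-23) = 0)
j = 23
O(y) = -10*y (O(y) = (2*y)*(-5) = -10*y)
O(j)*h = -10*23*0 = -230*0 = 0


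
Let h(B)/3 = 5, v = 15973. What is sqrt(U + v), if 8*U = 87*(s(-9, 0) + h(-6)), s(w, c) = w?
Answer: sqrt(64153)/2 ≈ 126.64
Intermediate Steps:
h(B) = 15 (h(B) = 3*5 = 15)
U = 261/4 (U = (87*(-9 + 15))/8 = (87*6)/8 = (1/8)*522 = 261/4 ≈ 65.250)
sqrt(U + v) = sqrt(261/4 + 15973) = sqrt(64153/4) = sqrt(64153)/2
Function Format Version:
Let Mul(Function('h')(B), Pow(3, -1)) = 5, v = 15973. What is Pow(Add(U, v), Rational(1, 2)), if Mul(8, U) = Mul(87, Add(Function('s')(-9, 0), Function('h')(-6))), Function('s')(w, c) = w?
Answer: Mul(Rational(1, 2), Pow(64153, Rational(1, 2))) ≈ 126.64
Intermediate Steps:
Function('h')(B) = 15 (Function('h')(B) = Mul(3, 5) = 15)
U = Rational(261, 4) (U = Mul(Rational(1, 8), Mul(87, Add(-9, 15))) = Mul(Rational(1, 8), Mul(87, 6)) = Mul(Rational(1, 8), 522) = Rational(261, 4) ≈ 65.250)
Pow(Add(U, v), Rational(1, 2)) = Pow(Add(Rational(261, 4), 15973), Rational(1, 2)) = Pow(Rational(64153, 4), Rational(1, 2)) = Mul(Rational(1, 2), Pow(64153, Rational(1, 2)))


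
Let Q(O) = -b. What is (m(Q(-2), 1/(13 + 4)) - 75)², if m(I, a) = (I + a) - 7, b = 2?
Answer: 2036329/289 ≈ 7046.1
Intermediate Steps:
Q(O) = -2 (Q(O) = -1*2 = -2)
m(I, a) = -7 + I + a
(m(Q(-2), 1/(13 + 4)) - 75)² = ((-7 - 2 + 1/(13 + 4)) - 75)² = ((-7 - 2 + 1/17) - 75)² = (-152/17 - 75)² = (-1427/17)² = 2036329/289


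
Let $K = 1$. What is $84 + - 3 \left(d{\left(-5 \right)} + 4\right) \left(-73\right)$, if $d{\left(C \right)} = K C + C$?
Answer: $-1230$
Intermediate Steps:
$d{\left(C \right)} = 2 C$ ($d{\left(C \right)} = 1 C + C = C + C = 2 C$)
$84 + - 3 \left(d{\left(-5 \right)} + 4\right) \left(-73\right) = 84 + - 3 \left(2 \left(-5\right) + 4\right) \left(-73\right) = 84 + - 3 \left(-10 + 4\right) \left(-73\right) = 84 + \left(-3\right) \left(-6\right) \left(-73\right) = 84 + 18 \left(-73\right) = 84 - 1314 = -1230$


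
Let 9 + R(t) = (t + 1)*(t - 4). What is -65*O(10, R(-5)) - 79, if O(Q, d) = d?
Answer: -1834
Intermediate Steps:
R(t) = -9 + (1 + t)*(-4 + t) (R(t) = -9 + (t + 1)*(t - 4) = -9 + (1 + t)*(-4 + t))
-65*O(10, R(-5)) - 79 = -65*(-13 + (-5)² - 3*(-5)) - 79 = -65*(-13 + 25 + 15) - 79 = -65*27 - 79 = -1755 - 79 = -1834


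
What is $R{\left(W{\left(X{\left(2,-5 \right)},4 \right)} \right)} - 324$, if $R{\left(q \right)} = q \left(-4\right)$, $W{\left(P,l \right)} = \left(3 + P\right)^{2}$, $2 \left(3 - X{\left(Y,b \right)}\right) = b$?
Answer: $-613$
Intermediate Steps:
$X{\left(Y,b \right)} = 3 - \frac{b}{2}$
$R{\left(q \right)} = - 4 q$
$R{\left(W{\left(X{\left(2,-5 \right)},4 \right)} \right)} - 324 = - 4 \left(3 + \left(3 - - \frac{5}{2}\right)\right)^{2} - 324 = - 4 \left(3 + \left(3 + \frac{5}{2}\right)\right)^{2} - 324 = - 4 \left(3 + \frac{11}{2}\right)^{2} - 324 = - 4 \left(\frac{17}{2}\right)^{2} - 324 = \left(-4\right) \frac{289}{4} - 324 = -289 - 324 = -613$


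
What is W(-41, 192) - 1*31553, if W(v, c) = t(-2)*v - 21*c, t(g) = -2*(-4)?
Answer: -35913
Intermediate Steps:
t(g) = 8
W(v, c) = -21*c + 8*v (W(v, c) = 8*v - 21*c = -21*c + 8*v)
W(-41, 192) - 1*31553 = (-21*192 + 8*(-41)) - 1*31553 = (-4032 - 328) - 31553 = -4360 - 31553 = -35913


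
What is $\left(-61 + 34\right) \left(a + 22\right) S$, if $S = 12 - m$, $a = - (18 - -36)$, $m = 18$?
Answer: $-5184$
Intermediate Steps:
$a = -54$ ($a = - (18 + 36) = \left(-1\right) 54 = -54$)
$S = -6$ ($S = 12 - 18 = -6$)
$\left(-61 + 34\right) \left(a + 22\right) S = \left(-61 + 34\right) \left(-54 + 22\right) \left(-6\right) = \left(-27\right) \left(-32\right) \left(-6\right) = 864 \left(-6\right) = -5184$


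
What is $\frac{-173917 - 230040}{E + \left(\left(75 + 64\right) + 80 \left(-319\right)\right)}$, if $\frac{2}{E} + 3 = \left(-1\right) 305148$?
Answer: $\frac{123267882507}{7745037533} \approx 15.916$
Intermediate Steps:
$E = - \frac{2}{305151}$ ($E = \frac{2}{-3 - 305148} = \frac{2}{-305151} = 2 \left(- \frac{1}{305151}\right) = - \frac{2}{305151} \approx -6.5541 \cdot 10^{-6}$)
$\frac{-173917 - 230040}{E + \left(\left(75 + 64\right) + 80 \left(-319\right)\right)} = \frac{-173917 - 230040}{- \frac{2}{305151} + \left(\left(75 + 64\right) + 80 \left(-319\right)\right)} = \frac{-173917 - 230040}{- \frac{2}{305151} + \left(139 - 25520\right)} = \frac{-173917 - 230040}{- \frac{2}{305151} - 25381} = - \frac{403957}{- \frac{7745037533}{305151}} = \left(-403957\right) \left(- \frac{305151}{7745037533}\right) = \frac{123267882507}{7745037533}$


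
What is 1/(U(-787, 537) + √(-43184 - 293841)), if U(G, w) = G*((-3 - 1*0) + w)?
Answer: -420258/176617123589 - 5*I*√13481/176617123589 ≈ -2.3795e-6 - 3.287e-9*I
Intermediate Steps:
U(G, w) = G*(-3 + w) (U(G, w) = G*((-3 + 0) + w) = G*(-3 + w))
1/(U(-787, 537) + √(-43184 - 293841)) = 1/(-787*(-3 + 537) + √(-43184 - 293841)) = 1/(-787*534 + √(-337025)) = 1/(-420258 + 5*I*√13481)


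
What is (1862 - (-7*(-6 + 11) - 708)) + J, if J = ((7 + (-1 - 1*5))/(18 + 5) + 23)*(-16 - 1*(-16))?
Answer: 2605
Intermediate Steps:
J = 0 (J = ((7 + (-1 - 5))/23 + 23)*(-16 + 16) = ((7 - 6)*(1/23) + 23)*0 = (1*(1/23) + 23)*0 = (1/23 + 23)*0 = (530/23)*0 = 0)
(1862 - (-7*(-6 + 11) - 708)) + J = (1862 - (-7*(-6 + 11) - 708)) + 0 = (1862 - (-7*5 - 708)) + 0 = (1862 - (-35 - 708)) + 0 = (1862 - 1*(-743)) + 0 = (1862 + 743) + 0 = 2605 + 0 = 2605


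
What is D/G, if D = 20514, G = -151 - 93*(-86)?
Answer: 20514/7847 ≈ 2.6142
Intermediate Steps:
G = 7847 (G = -151 + 7998 = 7847)
D/G = 20514/7847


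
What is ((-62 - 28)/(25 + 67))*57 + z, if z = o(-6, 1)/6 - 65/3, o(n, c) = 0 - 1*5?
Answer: -1800/23 ≈ -78.261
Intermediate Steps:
o(n, c) = -5 (o(n, c) = 0 - 5 = -5)
z = -45/2 (z = -5/6 - 65/3 = -45/2 ≈ -22.500)
((-62 - 28)/(25 + 67))*57 + z = ((-62 - 28)/(25 + 67))*57 - 45/2 = -90/92*57 - 45/2 = -90*1/92*57 - 45/2 = -45/46*57 - 45/2 = -2565/46 - 45/2 = -1800/23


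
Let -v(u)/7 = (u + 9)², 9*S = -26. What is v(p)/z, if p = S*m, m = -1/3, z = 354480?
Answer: -72361/36916560 ≈ -0.0019601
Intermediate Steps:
S = -26/9 (S = (⅑)*(-26) = -26/9 ≈ -2.8889)
m = -⅓ (m = -1*⅓ = -⅓ ≈ -0.33333)
p = 26/27 (p = -26/9*(-⅓) = 26/27 ≈ 0.96296)
v(u) = -7*(9 + u)² (v(u) = -7*(u + 9)² = -7*(9 + u)²)
v(p)/z = -7*(9 + 26/27)²/354480 = -7*(269/27)²*(1/354480) = -7*72361/729*(1/354480) = -506527/729*1/354480 = -72361/36916560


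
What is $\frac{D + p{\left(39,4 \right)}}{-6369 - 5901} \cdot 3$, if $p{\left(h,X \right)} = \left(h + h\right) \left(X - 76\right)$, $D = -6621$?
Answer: $\frac{12237}{4090} \approx 2.9919$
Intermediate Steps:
$p{\left(h,X \right)} = 2 h \left(-76 + X\right)$
$\frac{D + p{\left(39,4 \right)}}{-6369 - 5901} \cdot 3 = \frac{-6621 + 2 \cdot 39 \left(-76 + 4\right)}{-6369 - 5901} \cdot 3 = \frac{-6621 + 2 \cdot 39 \left(-72\right)}{-12270} \cdot 3 = \left(-6621 - 5616\right) \left(- \frac{1}{12270}\right) 3 = \left(-12237\right) \left(- \frac{1}{12270}\right) 3 = \frac{4079}{4090} \cdot 3 = \frac{12237}{4090}$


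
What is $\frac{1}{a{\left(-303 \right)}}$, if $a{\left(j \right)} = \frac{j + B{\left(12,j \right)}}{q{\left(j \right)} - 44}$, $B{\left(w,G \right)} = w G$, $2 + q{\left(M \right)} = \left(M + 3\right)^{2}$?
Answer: $- \frac{89954}{3939} \approx -22.837$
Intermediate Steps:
$q{\left(M \right)} = -2 + \left(3 + M\right)^{2}$ ($q{\left(M \right)} = -2 + \left(M + 3\right)^{2} = -2 + \left(3 + M\right)^{2}$)
$B{\left(w,G \right)} = G w$
$a{\left(j \right)} = \frac{13 j}{-46 + \left(3 + j\right)^{2}}$ ($a{\left(j \right)} = \frac{j + j 12}{\left(-2 + \left(3 + j\right)^{2}\right) - 44} = \frac{j + 12 j}{-46 + \left(3 + j\right)^{2}} = \frac{13 j}{-46 + \left(3 + j\right)^{2}}$)
$\frac{1}{a{\left(-303 \right)}} = \frac{1}{13 \left(-303\right) \frac{1}{-46 + \left(3 - 303\right)^{2}}} = \frac{1}{13 \left(-303\right) \frac{1}{-46 + \left(-300\right)^{2}}} = \frac{1}{13 \left(-303\right) \frac{1}{-46 + 90000}} = \frac{1}{13 \left(-303\right) \frac{1}{89954}} = \frac{1}{- \frac{3939}{89954}} = - \frac{89954}{3939}$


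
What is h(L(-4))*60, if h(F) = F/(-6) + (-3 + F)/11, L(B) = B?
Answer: 20/11 ≈ 1.8182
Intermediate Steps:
h(F) = -3/11 - 5*F/66 (h(F) = F*(-⅙) + (-3 + F)*(1/11) = -F/6 + (-3/11 + F/11) = -3/11 - 5*F/66)
h(L(-4))*60 = (-3/11 - 5/66*(-4))*60 = (-3/11 + 10/33)*60 = (1/33)*60 = 20/11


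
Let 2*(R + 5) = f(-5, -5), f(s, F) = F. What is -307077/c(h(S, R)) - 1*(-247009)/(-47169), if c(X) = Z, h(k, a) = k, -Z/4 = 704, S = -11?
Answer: 13788937669/132827904 ≈ 103.81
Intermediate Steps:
Z = -2816 (Z = -4*704 = -2816)
R = -15/2 (R = -5 + (1/2)*(-5) = -5 - 5/2 = -15/2 ≈ -7.5000)
c(X) = -2816
-307077/c(h(S, R)) - 1*(-247009)/(-47169) = -307077/(-2816) - 1*(-247009)/(-47169) = -307077*(-1/2816) + 247009*(-1/47169) = 307077/2816 - 247009/47169 = 13788937669/132827904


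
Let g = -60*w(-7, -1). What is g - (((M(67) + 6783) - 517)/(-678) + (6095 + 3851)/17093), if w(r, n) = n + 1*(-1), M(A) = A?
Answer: 497397687/3863018 ≈ 128.76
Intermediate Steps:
w(r, n) = -1 + n (w(r, n) = n - 1 = -1 + n)
g = 120 (g = -60*(-1 - 1) = -60*(-2) = 120)
g - (((M(67) + 6783) - 517)/(-678) + (6095 + 3851)/17093) = 120 - (((67 + 6783) - 517)/(-678) + (6095 + 3851)/17093) = 120 - ((6850 - 517)*(-1/678) + 9946*(1/17093)) = 120 - (6333*(-1/678) + 9946/17093) = 120 - (-2111/226 + 9946/17093) = 120 - 1*(-33835527/3863018) = 120 + 33835527/3863018 = 497397687/3863018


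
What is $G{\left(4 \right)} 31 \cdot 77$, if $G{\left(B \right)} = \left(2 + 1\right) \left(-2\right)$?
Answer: $-14322$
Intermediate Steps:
$G{\left(B \right)} = -6$ ($G{\left(B \right)} = 3 \left(-2\right) = -6$)
$G{\left(4 \right)} 31 \cdot 77 = \left(-6\right) 31 \cdot 77 = \left(-186\right) 77 = -14322$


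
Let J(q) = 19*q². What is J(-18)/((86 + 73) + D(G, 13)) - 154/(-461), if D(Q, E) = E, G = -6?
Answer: 716101/19823 ≈ 36.125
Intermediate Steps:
J(-18)/((86 + 73) + D(G, 13)) - 154/(-461) = (19*(-18)²)/((86 + 73) + 13) - 154/(-461) = (19*324)/(159 + 13) - 154*(-1/461) = 6156/172 + 154/461 = 6156*(1/172) + 154/461 = 1539/43 + 154/461 = 716101/19823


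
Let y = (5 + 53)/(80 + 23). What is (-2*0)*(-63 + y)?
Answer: 0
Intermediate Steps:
y = 58/103 ≈ 0.56311
(-2*0)*(-63 + y) = (-2*0)*(-63 + 58/103) = 0*(-6431/103) = 0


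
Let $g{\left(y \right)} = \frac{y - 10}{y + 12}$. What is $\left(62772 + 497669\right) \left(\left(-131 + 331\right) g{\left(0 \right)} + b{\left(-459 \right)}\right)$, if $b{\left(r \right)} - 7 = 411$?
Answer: $\frac{422572514}{3} \approx 1.4086 \cdot 10^{8}$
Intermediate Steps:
$g{\left(y \right)} = \frac{-10 + y}{12 + y}$
$b{\left(r \right)} = 418$ ($b{\left(r \right)} = 7 + 411 = 418$)
$\left(62772 + 497669\right) \left(\left(-131 + 331\right) g{\left(0 \right)} + b{\left(-459 \right)}\right) = \left(62772 + 497669\right) \left(\left(-131 + 331\right) \frac{-10 + 0}{12 + 0} + 418\right) = 560441 \left(200 \cdot \frac{1}{12} \left(-10\right) + 418\right) = 560441 \left(200 \left(- \frac{5}{6}\right) + 418\right) = 560441 \left(- \frac{500}{3} + 418\right) = 560441 \cdot \frac{754}{3} = \frac{422572514}{3}$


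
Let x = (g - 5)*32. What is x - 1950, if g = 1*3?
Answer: -2014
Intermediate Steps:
g = 3
x = -64 (x = (3 - 5)*32 = -2*32 = -64)
x - 1950 = -64 - 1950 = -2014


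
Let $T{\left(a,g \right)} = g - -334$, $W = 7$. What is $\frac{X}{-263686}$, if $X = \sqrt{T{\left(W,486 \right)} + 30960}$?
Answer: $- \frac{\sqrt{7945}}{131843} \approx -0.00067607$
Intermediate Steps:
$T{\left(a,g \right)} = 334 + g$ ($T{\left(a,g \right)} = g + 334 = 334 + g$)
$X = 2 \sqrt{7945}$ ($X = \sqrt{\left(334 + 486\right) + 30960} = \sqrt{820 + 30960} = \sqrt{31780} = 2 \sqrt{7945} \approx 178.27$)
$\frac{X}{-263686} = \frac{2 \sqrt{7945}}{-263686} = 2 \sqrt{7945} \left(- \frac{1}{263686}\right) = - \frac{\sqrt{7945}}{131843}$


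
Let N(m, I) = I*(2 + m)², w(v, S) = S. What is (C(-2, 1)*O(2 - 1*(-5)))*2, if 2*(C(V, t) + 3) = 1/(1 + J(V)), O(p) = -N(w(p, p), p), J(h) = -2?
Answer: 3969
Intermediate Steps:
O(p) = -p*(2 + p)²
C(V, t) = -7/2 (C(V, t) = -3 + 1/(2*(1 - 2)) = -3 + (½)/(-1) = -3 + (½)*(-1) = -3 - ½ = -7/2)
(C(-2, 1)*O(2 - 1*(-5)))*2 = -(-7)*(2 - 1*(-5))*(2 + (2 - 1*(-5)))²/2*2 = -(-7)*(2 + 5)*(2 + (2 + 5))²/2*2 = -(-7)*7*(2 + 7)²/2*2 = -(-7)*7*9²/2*2 = -(-7)*7*81/2*2 = -7/2*(-567)*2 = (3969/2)*2 = 3969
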